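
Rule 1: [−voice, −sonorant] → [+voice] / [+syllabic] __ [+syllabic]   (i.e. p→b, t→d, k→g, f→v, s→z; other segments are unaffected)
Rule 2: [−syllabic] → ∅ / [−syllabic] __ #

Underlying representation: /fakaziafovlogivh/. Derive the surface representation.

Rule 1 (intervocalic voicing): /k/ is a voiceless obstruent between vowels /a/ and /a/, so it voices to [g]. /f/ is a voiceless obstruent between vowels /a/ and /o/, so it voices to [v]. /fakaziafovlogivh/ → fagaziavovlogivh.
Rule 2 (final cluster simplification): /h/ is the second consonant of a word-final cluster /vh/, so it deletes. /fagaziavovlogivh/ → fagaziavovlogiv.

fagaziavovlogiv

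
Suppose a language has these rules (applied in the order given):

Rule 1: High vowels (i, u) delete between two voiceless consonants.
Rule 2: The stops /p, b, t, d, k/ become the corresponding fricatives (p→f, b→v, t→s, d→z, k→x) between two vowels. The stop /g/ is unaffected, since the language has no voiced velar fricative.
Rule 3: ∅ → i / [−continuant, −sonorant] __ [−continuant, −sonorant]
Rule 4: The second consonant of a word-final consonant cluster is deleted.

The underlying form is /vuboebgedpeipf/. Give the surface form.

Rule 1 (high vowel syncope): no segment meets the environment; /vuboebgedpeipf/ is unchanged.
Rule 2 (intervocalic spirantization): /b/ is a stop between vowels /u/ and /o/, so it spirantizes to the fricative [v]. /vuboebgedpeipf/ → vuvoebgedpeipf.
Rule 3 (stop-cluster i-epenthesis): /b/ and /g/ form a stop–stop cluster, so [i] is inserted between them. /d/ and /p/ form a stop–stop cluster, so [i] is inserted between them. /vuvoebgedpeipf/ → vuvoebigedipeipf.
Rule 4 (final cluster simplification): /f/ is the second consonant of a word-final cluster /pf/, so it deletes. /vuvoebigedipeipf/ → vuvoebigedipeip.

vuvoebigedipeip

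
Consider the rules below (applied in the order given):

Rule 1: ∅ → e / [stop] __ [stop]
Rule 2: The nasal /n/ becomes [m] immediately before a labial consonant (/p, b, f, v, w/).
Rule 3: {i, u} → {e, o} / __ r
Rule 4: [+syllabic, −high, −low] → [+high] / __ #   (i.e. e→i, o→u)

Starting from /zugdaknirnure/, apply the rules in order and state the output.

zugedaknernori

Rule 1 (stop-cluster e-epenthesis): /g/ and /d/ form a stop–stop cluster, so [e] is inserted between them. /zugdaknirnure/ → zugedaknirnure.
Rule 2 (nasal place assimilation): no segment meets the environment; /zugedaknirnure/ is unchanged.
Rule 3 (pre-rhotic lowering): /i/ is a high vowel immediately before /r/, so it lowers to [e]. /u/ is a high vowel immediately before /r/, so it lowers to [o]. /zugedaknirnure/ → zugedaknernore.
Rule 4 (final vowel raising): /e/ is a mid vowel in word-final position, so it raises to [i]. /zugedaknernore/ → zugedaknernori.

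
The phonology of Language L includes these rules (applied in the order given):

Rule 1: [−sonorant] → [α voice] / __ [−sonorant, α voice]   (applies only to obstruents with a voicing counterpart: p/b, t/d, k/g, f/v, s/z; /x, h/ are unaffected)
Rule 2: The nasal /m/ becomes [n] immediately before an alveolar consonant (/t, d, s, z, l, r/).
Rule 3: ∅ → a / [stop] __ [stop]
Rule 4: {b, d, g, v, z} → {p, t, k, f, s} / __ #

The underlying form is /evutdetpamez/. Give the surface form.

Rule 1 (regressive voicing assimilation): /t/ precedes the voiced obstruent /d/, so it voices to [d] by assimilation. /evutdetpamez/ → evuddetpamez.
Rule 2 (nasal place assimilation): no segment meets the environment; /evuddetpamez/ is unchanged.
Rule 3 (stop-cluster a-epenthesis): /d/ and /d/ form a stop–stop cluster, so [a] is inserted between them. /t/ and /p/ form a stop–stop cluster, so [a] is inserted between them. /evuddetpamez/ → evudadetapamez.
Rule 4 (final devoicing): /z/ is a voiced obstruent in word-final position, so it devoices to [s]. /evudadetapamez/ → evudadetapames.

evudadetapames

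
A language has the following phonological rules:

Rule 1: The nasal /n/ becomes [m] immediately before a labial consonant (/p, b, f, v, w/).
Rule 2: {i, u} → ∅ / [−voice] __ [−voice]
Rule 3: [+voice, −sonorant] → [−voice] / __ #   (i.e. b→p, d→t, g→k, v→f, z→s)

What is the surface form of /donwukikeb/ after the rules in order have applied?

Rule 1 (nasal place assimilation): /n/ precedes the labial consonant /w/, so it assimilates in place to [m]. /donwukikeb/ → domwukikeb.
Rule 2 (high vowel syncope): /i/ is a high vowel flanked by voiceless consonants /k/ and /k/, so it deletes. /domwukikeb/ → domwukkeb.
Rule 3 (final devoicing): /b/ is a voiced obstruent in word-final position, so it devoices to [p]. /domwukkeb/ → domwukkep.

domwukkep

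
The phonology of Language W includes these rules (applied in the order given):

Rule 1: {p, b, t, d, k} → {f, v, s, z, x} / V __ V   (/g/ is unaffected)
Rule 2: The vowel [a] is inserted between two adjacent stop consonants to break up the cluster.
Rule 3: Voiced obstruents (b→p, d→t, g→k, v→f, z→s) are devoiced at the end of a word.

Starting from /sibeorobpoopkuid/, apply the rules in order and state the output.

Rule 1 (intervocalic spirantization): /b/ is a stop between vowels /i/ and /e/, so it spirantizes to the fricative [v]. /sibeorobpoopkuid/ → siveorobpoopkuid.
Rule 2 (stop-cluster a-epenthesis): /b/ and /p/ form a stop–stop cluster, so [a] is inserted between them. /p/ and /k/ form a stop–stop cluster, so [a] is inserted between them. /siveorobpoopkuid/ → siveorobapoopakuid.
Rule 3 (final devoicing): /d/ is a voiced obstruent in word-final position, so it devoices to [t]. /siveorobapoopakuid/ → siveorobapoopakuit.

siveorobapoopakuit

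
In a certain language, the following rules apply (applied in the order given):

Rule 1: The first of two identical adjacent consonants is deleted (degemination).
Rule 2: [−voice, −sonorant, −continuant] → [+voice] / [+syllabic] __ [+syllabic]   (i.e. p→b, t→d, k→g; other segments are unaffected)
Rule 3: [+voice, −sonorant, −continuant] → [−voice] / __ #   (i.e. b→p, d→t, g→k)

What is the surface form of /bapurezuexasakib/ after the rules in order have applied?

Rule 1 (degemination): no segment meets the environment; /bapurezuexasakib/ is unchanged.
Rule 2 (intervocalic voicing): /p/ is a voiceless stop between vowels /a/ and /u/, so it voices to [b]. /k/ is a voiceless stop between vowels /a/ and /i/, so it voices to [g]. /bapurezuexasakib/ → baburezuexasagib.
Rule 3 (final devoicing): /b/ is a voiced stop in word-final position, so it devoices to [p]. /baburezuexasagib/ → baburezuexasagip.

baburezuexasagip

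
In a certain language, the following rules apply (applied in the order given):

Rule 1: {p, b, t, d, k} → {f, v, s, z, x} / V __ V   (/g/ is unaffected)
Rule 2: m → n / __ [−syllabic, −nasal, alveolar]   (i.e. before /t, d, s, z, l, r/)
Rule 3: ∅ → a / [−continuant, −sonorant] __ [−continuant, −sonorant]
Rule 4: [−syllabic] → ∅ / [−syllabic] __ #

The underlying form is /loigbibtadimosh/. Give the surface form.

loigabibatazimos

Rule 1 (intervocalic spirantization): /d/ is a stop between vowels /a/ and /i/, so it spirantizes to the fricative [z]. /loigbibtadimosh/ → loigbibtazimosh.
Rule 2 (nasal place assimilation): no segment meets the environment; /loigbibtazimosh/ is unchanged.
Rule 3 (stop-cluster a-epenthesis): /g/ and /b/ form a stop–stop cluster, so [a] is inserted between them. /b/ and /t/ form a stop–stop cluster, so [a] is inserted between them. /loigbibtazimosh/ → loigabibatazimosh.
Rule 4 (final cluster simplification): /h/ is the second consonant of a word-final cluster /sh/, so it deletes. /loigabibatazimosh/ → loigabibatazimos.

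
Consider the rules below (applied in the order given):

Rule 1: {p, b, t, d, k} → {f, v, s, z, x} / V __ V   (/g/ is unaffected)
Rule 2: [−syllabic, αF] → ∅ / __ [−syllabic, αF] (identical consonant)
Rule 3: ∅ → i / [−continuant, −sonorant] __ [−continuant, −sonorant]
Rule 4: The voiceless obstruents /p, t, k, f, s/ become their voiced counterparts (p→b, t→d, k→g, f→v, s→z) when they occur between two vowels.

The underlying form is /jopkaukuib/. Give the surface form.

jobigauxuib

Rule 1 (intervocalic spirantization): /k/ is a stop between vowels /u/ and /u/, so it spirantizes to the fricative [x]. /jopkaukuib/ → jopkauxuib.
Rule 2 (degemination): no segment meets the environment; /jopkauxuib/ is unchanged.
Rule 3 (stop-cluster i-epenthesis): /p/ and /k/ form a stop–stop cluster, so [i] is inserted between them. /jopkauxuib/ → jopikauxuib.
Rule 4 (intervocalic voicing): /p/ is a voiceless obstruent between vowels /o/ and /i/, so it voices to [b]. /k/ is a voiceless obstruent between vowels /i/ and /a/, so it voices to [g]. /jopikauxuib/ → jobigauxuib.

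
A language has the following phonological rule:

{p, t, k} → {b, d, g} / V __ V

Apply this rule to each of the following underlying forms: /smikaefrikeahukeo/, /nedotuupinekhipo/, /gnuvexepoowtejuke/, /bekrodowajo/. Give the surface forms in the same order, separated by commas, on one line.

smigaefrigeahugeo, nedoduubinekhibo, gnuvexeboowtejuge, bekrodowajo

/smikaefrikeahukeo/: /k/ is a voiceless stop between vowels /i/ and /a/, so it voices to [g]. /k/ is a voiceless stop between vowels /i/ and /e/, so it voices to [g]. /k/ is a voiceless stop between vowels /u/ and /e/, so it voices to [g]. → [smigaefrigeahugeo].
/nedotuupinekhipo/: /t/ is a voiceless stop between vowels /o/ and /u/, so it voices to [d]. /p/ is a voiceless stop between vowels /u/ and /i/, so it voices to [b]. /p/ is a voiceless stop between vowels /i/ and /o/, so it voices to [b]. → [nedoduubinekhibo].
/gnuvexepoowtejuke/: /p/ is a voiceless stop between vowels /e/ and /o/, so it voices to [b]. /k/ is a voiceless stop between vowels /u/ and /e/, so it voices to [g]. → [gnuvexeboowtejuge].
/bekrodowajo/: the rule's environment is not met; surfaces unchanged as [bekrodowajo].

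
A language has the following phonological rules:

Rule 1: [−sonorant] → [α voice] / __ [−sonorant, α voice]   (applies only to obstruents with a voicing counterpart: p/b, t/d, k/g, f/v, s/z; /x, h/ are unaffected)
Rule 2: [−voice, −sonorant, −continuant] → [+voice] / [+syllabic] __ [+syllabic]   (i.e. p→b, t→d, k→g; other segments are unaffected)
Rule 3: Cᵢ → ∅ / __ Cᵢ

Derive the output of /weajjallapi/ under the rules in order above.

Rule 1 (regressive voicing assimilation): no segment meets the environment; /weajjallapi/ is unchanged.
Rule 2 (intervocalic voicing): /p/ is a voiceless stop between vowels /a/ and /i/, so it voices to [b]. /weajjallapi/ → weajjallabi.
Rule 3 (degemination): /jj/ is a geminate; the first /j/ deletes. /ll/ is a geminate; the first /l/ deletes. /weajjallabi/ → weajalabi.

weajalabi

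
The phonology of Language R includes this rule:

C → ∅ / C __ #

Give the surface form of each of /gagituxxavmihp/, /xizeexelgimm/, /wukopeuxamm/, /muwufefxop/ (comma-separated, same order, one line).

gagituxxavmih, xizeexelgim, wukopeuxam, muwufefxop

/gagituxxavmihp/: /p/ is the second consonant of a word-final cluster /hp/, so it deletes. → [gagituxxavmih].
/xizeexelgimm/: /m/ is the second consonant of a word-final cluster /mm/, so it deletes. → [xizeexelgim].
/wukopeuxamm/: /m/ is the second consonant of a word-final cluster /mm/, so it deletes. → [wukopeuxam].
/muwufefxop/: the rule's environment is not met; surfaces unchanged as [muwufefxop].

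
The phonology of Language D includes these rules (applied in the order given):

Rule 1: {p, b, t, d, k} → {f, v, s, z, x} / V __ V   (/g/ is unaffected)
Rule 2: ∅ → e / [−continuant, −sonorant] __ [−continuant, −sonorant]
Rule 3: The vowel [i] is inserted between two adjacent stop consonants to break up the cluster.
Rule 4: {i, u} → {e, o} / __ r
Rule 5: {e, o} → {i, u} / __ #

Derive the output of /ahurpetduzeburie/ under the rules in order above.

ahorpeteduzevorii

Rule 1 (intervocalic spirantization): /b/ is a stop between vowels /e/ and /u/, so it spirantizes to the fricative [v]. /ahurpetduzeburie/ → ahurpetduzevurie.
Rule 2 (stop-cluster e-epenthesis): /t/ and /d/ form a stop–stop cluster, so [e] is inserted between them. /ahurpetduzevurie/ → ahurpeteduzevurie.
Rule 3 (stop-cluster i-epenthesis): no segment meets the environment; /ahurpeteduzevurie/ is unchanged.
Rule 4 (pre-rhotic lowering): /u/ is a high vowel immediately before /r/, so it lowers to [o]. /u/ is a high vowel immediately before /r/, so it lowers to [o]. /ahurpeteduzevurie/ → ahorpeteduzevorie.
Rule 5 (final vowel raising): /e/ is a mid vowel in word-final position, so it raises to [i]. /ahorpeteduzevorie/ → ahorpeteduzevorii.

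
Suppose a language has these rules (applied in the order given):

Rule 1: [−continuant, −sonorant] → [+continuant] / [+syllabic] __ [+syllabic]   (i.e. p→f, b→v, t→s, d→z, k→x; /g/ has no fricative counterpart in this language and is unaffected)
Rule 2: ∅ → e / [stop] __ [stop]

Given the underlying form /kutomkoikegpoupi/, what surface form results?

Rule 1 (intervocalic spirantization): /t/ is a stop between vowels /u/ and /o/, so it spirantizes to the fricative [s]. /k/ is a stop between vowels /i/ and /e/, so it spirantizes to the fricative [x]. /p/ is a stop between vowels /u/ and /i/, so it spirantizes to the fricative [f]. /kutomkoikegpoupi/ → kusomkoixegpoufi.
Rule 2 (stop-cluster e-epenthesis): /g/ and /p/ form a stop–stop cluster, so [e] is inserted between them. /kusomkoixegpoufi/ → kusomkoixegepoufi.

kusomkoixegepoufi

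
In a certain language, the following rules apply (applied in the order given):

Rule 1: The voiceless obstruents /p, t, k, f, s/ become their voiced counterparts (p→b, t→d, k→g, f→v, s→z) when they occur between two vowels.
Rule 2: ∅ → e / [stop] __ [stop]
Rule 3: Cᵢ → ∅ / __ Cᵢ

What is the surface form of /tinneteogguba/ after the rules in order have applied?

tinedeogeguba

Rule 1 (intervocalic voicing): /t/ is a voiceless obstruent between vowels /e/ and /e/, so it voices to [d]. /tinneteogguba/ → tinnedeogguba.
Rule 2 (stop-cluster e-epenthesis): /g/ and /g/ form a stop–stop cluster, so [e] is inserted between them. /tinnedeogguba/ → tinnedeogeguba.
Rule 3 (degemination): /nn/ is a geminate; the first /n/ deletes. /tinnedeogeguba/ → tinedeogeguba.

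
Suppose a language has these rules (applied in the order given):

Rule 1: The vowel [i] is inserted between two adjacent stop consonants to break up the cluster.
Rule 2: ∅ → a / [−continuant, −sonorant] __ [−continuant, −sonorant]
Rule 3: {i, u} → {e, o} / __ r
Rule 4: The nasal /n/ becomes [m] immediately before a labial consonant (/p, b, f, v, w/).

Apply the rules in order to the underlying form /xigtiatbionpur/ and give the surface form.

xigitiatibiompor

Rule 1 (stop-cluster i-epenthesis): /g/ and /t/ form a stop–stop cluster, so [i] is inserted between them. /t/ and /b/ form a stop–stop cluster, so [i] is inserted between them. /xigtiatbionpur/ → xigitiatibionpur.
Rule 2 (stop-cluster a-epenthesis): no segment meets the environment; /xigitiatibionpur/ is unchanged.
Rule 3 (pre-rhotic lowering): /u/ is a high vowel immediately before /r/, so it lowers to [o]. /xigitiatibionpur/ → xigitiatibionpor.
Rule 4 (nasal place assimilation): /n/ precedes the labial consonant /p/, so it assimilates in place to [m]. /xigitiatibionpor/ → xigitiatibiompor.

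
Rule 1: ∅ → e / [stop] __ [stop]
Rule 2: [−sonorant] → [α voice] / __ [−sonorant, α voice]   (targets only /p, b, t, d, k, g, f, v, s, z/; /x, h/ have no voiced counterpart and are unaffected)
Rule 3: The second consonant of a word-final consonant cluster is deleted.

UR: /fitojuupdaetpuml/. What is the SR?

Rule 1 (stop-cluster e-epenthesis): /p/ and /d/ form a stop–stop cluster, so [e] is inserted between them. /t/ and /p/ form a stop–stop cluster, so [e] is inserted between them. /fitojuupdaetpuml/ → fitojuupedaetepuml.
Rule 2 (regressive voicing assimilation): no segment meets the environment; /fitojuupedaetepuml/ is unchanged.
Rule 3 (final cluster simplification): /l/ is the second consonant of a word-final cluster /ml/, so it deletes. /fitojuupedaetepuml/ → fitojuupedaetepum.

fitojuupedaetepum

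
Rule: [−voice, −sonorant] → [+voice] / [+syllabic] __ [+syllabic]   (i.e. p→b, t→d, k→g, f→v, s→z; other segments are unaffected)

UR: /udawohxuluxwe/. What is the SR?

No segment of /udawohxuluxwe/ meets the structural description of the rule, so the form surfaces unchanged.

udawohxuluxwe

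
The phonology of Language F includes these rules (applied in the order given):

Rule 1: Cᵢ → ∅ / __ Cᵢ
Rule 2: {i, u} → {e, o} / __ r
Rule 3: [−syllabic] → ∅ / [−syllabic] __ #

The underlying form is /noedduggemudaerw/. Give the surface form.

noedugemudaer

Rule 1 (degemination): /dd/ is a geminate; the first /d/ deletes. /gg/ is a geminate; the first /g/ deletes. /noedduggemudaerw/ → noedugemudaerw.
Rule 2 (pre-rhotic lowering): no segment meets the environment; /noedugemudaerw/ is unchanged.
Rule 3 (final cluster simplification): /w/ is the second consonant of a word-final cluster /rw/, so it deletes. /noedugemudaerw/ → noedugemudaer.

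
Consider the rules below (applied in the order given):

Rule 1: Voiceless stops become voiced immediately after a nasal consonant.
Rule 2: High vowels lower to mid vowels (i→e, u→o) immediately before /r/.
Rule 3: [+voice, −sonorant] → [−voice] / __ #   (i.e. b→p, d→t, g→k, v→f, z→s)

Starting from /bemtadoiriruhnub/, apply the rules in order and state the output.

Rule 1 (post-nasal voicing): /t/ is a voiceless stop immediately after the nasal /m/, so it voices to [d]. /bemtadoiriruhnub/ → bemdadoiriruhnub.
Rule 2 (pre-rhotic lowering): /i/ is a high vowel immediately before /r/, so it lowers to [e]. /i/ is a high vowel immediately before /r/, so it lowers to [e]. /bemdadoiriruhnub/ → bemdadoereruhnub.
Rule 3 (final devoicing): /b/ is a voiced obstruent in word-final position, so it devoices to [p]. /bemdadoereruhnub/ → bemdadoereruhnup.

bemdadoereruhnup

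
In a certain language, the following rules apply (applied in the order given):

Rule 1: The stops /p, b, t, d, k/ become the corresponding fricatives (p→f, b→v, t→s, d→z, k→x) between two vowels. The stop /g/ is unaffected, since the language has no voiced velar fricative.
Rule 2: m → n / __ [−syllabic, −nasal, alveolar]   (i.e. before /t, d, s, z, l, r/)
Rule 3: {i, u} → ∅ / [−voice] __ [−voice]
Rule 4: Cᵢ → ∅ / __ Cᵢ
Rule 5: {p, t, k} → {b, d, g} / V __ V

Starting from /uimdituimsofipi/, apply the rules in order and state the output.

uindisuinsofi

Rule 1 (intervocalic spirantization): /t/ is a stop between vowels /i/ and /u/, so it spirantizes to the fricative [s]. /p/ is a stop between vowels /i/ and /i/, so it spirantizes to the fricative [f]. /uimdituimsofipi/ → uimdisuimsofifi.
Rule 2 (nasal place assimilation): /m/ precedes the alveolar consonant /d/, so it assimilates in place to [n]. /m/ precedes the alveolar consonant /s/, so it assimilates in place to [n]. /uimdisuimsofifi/ → uindisuinsofifi.
Rule 3 (high vowel syncope): /i/ is a high vowel flanked by voiceless consonants /f/ and /f/, so it deletes. /uindisuinsofifi/ → uindisuinsoffi.
Rule 4 (degemination): /ff/ is a geminate; the first /f/ deletes. /uindisuinsoffi/ → uindisuinsofi.
Rule 5 (intervocalic voicing): no segment meets the environment; /uindisuinsofi/ is unchanged.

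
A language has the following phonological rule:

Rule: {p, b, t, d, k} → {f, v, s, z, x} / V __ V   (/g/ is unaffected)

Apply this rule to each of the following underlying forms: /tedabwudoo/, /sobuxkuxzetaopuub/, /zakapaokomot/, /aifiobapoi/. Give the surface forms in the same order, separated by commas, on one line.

tezabwuzoo, sovuxkuxzesaofuub, zaxafaoxomot, aifiovafoi

/tedabwudoo/: /d/ is a stop between vowels /e/ and /a/, so it spirantizes to the fricative [z]. /d/ is a stop between vowels /u/ and /o/, so it spirantizes to the fricative [z]. → [tezabwuzoo].
/sobuxkuxzetaopuub/: /b/ is a stop between vowels /o/ and /u/, so it spirantizes to the fricative [v]. /t/ is a stop between vowels /e/ and /a/, so it spirantizes to the fricative [s]. /p/ is a stop between vowels /o/ and /u/, so it spirantizes to the fricative [f]. → [sovuxkuxzesaofuub].
/zakapaokomot/: /k/ is a stop between vowels /a/ and /a/, so it spirantizes to the fricative [x]. /p/ is a stop between vowels /a/ and /a/, so it spirantizes to the fricative [f]. /k/ is a stop between vowels /o/ and /o/, so it spirantizes to the fricative [x]. → [zaxafaoxomot].
/aifiobapoi/: /b/ is a stop between vowels /o/ and /a/, so it spirantizes to the fricative [v]. /p/ is a stop between vowels /a/ and /o/, so it spirantizes to the fricative [f]. → [aifiovafoi].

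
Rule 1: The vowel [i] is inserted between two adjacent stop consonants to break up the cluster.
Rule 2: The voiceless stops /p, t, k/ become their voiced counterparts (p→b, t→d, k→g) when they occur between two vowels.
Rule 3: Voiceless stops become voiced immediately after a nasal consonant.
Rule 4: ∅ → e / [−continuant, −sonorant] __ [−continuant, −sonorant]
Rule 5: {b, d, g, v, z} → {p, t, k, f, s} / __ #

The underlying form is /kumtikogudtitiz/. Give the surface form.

Rule 1 (stop-cluster i-epenthesis): /d/ and /t/ form a stop–stop cluster, so [i] is inserted between them. /kumtikogudtitiz/ → kumtikogudititiz.
Rule 2 (intervocalic voicing): /k/ is a voiceless stop between vowels /i/ and /o/, so it voices to [g]. /t/ is a voiceless stop between vowels /i/ and /i/, so it voices to [d]. /t/ is a voiceless stop between vowels /i/ and /i/, so it voices to [d]. /kumtikogudititiz/ → kumtigogudididiz.
Rule 3 (post-nasal voicing): /t/ is a voiceless stop immediately after the nasal /m/, so it voices to [d]. /kumtigogudididiz/ → kumdigogudididiz.
Rule 4 (stop-cluster e-epenthesis): no segment meets the environment; /kumdigogudididiz/ is unchanged.
Rule 5 (final devoicing): /z/ is a voiced obstruent in word-final position, so it devoices to [s]. /kumdigogudididiz/ → kumdigogudididis.

kumdigogudididis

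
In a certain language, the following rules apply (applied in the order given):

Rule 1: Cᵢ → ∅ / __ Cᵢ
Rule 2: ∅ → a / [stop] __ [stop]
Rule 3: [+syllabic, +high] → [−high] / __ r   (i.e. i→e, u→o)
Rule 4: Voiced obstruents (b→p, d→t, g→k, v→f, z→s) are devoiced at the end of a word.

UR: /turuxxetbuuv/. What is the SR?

toruxetabuuf

Rule 1 (degemination): /xx/ is a geminate; the first /x/ deletes. /turuxxetbuuv/ → turuxetbuuv.
Rule 2 (stop-cluster a-epenthesis): /t/ and /b/ form a stop–stop cluster, so [a] is inserted between them. /turuxetbuuv/ → turuxetabuuv.
Rule 3 (pre-rhotic lowering): /u/ is a high vowel immediately before /r/, so it lowers to [o]. /turuxetabuuv/ → toruxetabuuv.
Rule 4 (final devoicing): /v/ is a voiced obstruent in word-final position, so it devoices to [f]. /toruxetabuuv/ → toruxetabuuf.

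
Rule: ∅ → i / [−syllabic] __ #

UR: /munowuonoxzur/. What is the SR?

munowuonoxzuri

the form ends in the consonant /r/, so [i] is inserted word-finally.
Surface form: [munowuonoxzuri].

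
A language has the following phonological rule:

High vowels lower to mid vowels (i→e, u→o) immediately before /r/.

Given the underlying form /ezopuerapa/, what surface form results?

No segment of /ezopuerapa/ meets the structural description of the rule, so the form surfaces unchanged.

ezopuerapa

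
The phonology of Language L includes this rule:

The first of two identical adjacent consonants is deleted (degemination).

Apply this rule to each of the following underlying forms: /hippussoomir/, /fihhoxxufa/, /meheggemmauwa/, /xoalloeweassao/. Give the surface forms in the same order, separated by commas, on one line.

/hippussoomir/: /pp/ is a geminate; the first /p/ deletes. /ss/ is a geminate; the first /s/ deletes. → [hipusoomir].
/fihhoxxufa/: /hh/ is a geminate; the first /h/ deletes. /xx/ is a geminate; the first /x/ deletes. → [fihoxufa].
/meheggemmauwa/: /gg/ is a geminate; the first /g/ deletes. /mm/ is a geminate; the first /m/ deletes. → [mehegemauwa].
/xoalloeweassao/: /ll/ is a geminate; the first /l/ deletes. /ss/ is a geminate; the first /s/ deletes. → [xoaloeweasao].

hipusoomir, fihoxufa, mehegemauwa, xoaloeweasao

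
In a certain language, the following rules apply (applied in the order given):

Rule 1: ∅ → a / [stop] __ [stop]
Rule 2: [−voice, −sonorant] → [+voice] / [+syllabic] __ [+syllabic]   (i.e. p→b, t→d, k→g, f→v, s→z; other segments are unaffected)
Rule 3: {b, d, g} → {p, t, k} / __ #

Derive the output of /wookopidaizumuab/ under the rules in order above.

Rule 1 (stop-cluster a-epenthesis): no segment meets the environment; /wookopidaizumuab/ is unchanged.
Rule 2 (intervocalic voicing): /k/ is a voiceless obstruent between vowels /o/ and /o/, so it voices to [g]. /p/ is a voiceless obstruent between vowels /o/ and /i/, so it voices to [b]. /wookopidaizumuab/ → woogobidaizumuab.
Rule 3 (final devoicing): /b/ is a voiced stop in word-final position, so it devoices to [p]. /woogobidaizumuab/ → woogobidaizumuap.

woogobidaizumuap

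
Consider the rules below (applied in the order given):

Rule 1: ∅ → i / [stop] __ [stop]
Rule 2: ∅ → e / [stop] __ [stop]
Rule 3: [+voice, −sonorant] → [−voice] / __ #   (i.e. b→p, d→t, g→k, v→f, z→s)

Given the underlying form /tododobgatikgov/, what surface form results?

Rule 1 (stop-cluster i-epenthesis): /b/ and /g/ form a stop–stop cluster, so [i] is inserted between them. /k/ and /g/ form a stop–stop cluster, so [i] is inserted between them. /tododobgatikgov/ → tododobigatikigov.
Rule 2 (stop-cluster e-epenthesis): no segment meets the environment; /tododobigatikigov/ is unchanged.
Rule 3 (final devoicing): /v/ is a voiced obstruent in word-final position, so it devoices to [f]. /tododobigatikigov/ → tododobigatikigof.

tododobigatikigof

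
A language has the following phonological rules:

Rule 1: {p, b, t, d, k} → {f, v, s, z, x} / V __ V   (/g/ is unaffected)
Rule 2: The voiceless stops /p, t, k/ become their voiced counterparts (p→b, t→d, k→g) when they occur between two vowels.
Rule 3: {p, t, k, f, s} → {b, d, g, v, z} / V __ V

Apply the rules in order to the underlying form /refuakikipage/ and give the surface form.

revuaxixivage

Rule 1 (intervocalic spirantization): /k/ is a stop between vowels /a/ and /i/, so it spirantizes to the fricative [x]. /k/ is a stop between vowels /i/ and /i/, so it spirantizes to the fricative [x]. /p/ is a stop between vowels /i/ and /a/, so it spirantizes to the fricative [f]. /refuakikipage/ → refuaxixifage.
Rule 2 (intervocalic voicing): no segment meets the environment; /refuaxixifage/ is unchanged.
Rule 3 (intervocalic voicing): /f/ is a voiceless obstruent between vowels /e/ and /u/, so it voices to [v]. /f/ is a voiceless obstruent between vowels /i/ and /a/, so it voices to [v]. /refuaxixifage/ → revuaxixivage.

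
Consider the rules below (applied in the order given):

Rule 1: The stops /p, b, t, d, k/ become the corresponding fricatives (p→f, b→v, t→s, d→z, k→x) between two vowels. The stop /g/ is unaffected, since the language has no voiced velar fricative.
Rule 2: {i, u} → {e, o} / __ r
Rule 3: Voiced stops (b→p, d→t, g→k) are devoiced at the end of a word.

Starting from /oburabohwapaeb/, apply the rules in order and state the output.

ovoravohwafaep

Rule 1 (intervocalic spirantization): /b/ is a stop between vowels /o/ and /u/, so it spirantizes to the fricative [v]. /b/ is a stop between vowels /a/ and /o/, so it spirantizes to the fricative [v]. /p/ is a stop between vowels /a/ and /a/, so it spirantizes to the fricative [f]. /oburabohwapaeb/ → ovuravohwafaeb.
Rule 2 (pre-rhotic lowering): /u/ is a high vowel immediately before /r/, so it lowers to [o]. /ovuravohwafaeb/ → ovoravohwafaeb.
Rule 3 (final devoicing): /b/ is a voiced stop in word-final position, so it devoices to [p]. /ovoravohwafaeb/ → ovoravohwafaep.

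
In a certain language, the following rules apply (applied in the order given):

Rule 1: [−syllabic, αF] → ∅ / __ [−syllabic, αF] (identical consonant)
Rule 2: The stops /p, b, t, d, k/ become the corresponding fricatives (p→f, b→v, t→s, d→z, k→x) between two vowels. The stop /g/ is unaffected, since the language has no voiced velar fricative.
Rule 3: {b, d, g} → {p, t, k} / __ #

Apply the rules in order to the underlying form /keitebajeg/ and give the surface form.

Rule 1 (degemination): no segment meets the environment; /keitebajeg/ is unchanged.
Rule 2 (intervocalic spirantization): /t/ is a stop between vowels /i/ and /e/, so it spirantizes to the fricative [s]. /b/ is a stop between vowels /e/ and /a/, so it spirantizes to the fricative [v]. /keitebajeg/ → keisevajeg.
Rule 3 (final devoicing): /g/ is a voiced stop in word-final position, so it devoices to [k]. /keisevajeg/ → keisevajek.

keisevajek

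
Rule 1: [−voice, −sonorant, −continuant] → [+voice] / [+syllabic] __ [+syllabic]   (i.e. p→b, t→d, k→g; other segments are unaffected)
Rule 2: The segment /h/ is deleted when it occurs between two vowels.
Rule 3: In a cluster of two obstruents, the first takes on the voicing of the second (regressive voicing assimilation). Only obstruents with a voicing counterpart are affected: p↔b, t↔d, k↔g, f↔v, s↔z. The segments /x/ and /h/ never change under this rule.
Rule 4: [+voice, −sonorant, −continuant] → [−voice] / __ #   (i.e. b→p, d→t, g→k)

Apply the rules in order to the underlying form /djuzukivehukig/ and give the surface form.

Rule 1 (intervocalic voicing): /k/ is a voiceless stop between vowels /u/ and /i/, so it voices to [g]. /k/ is a voiceless stop between vowels /u/ and /i/, so it voices to [g]. /djuzukivehukig/ → djuzugivehugig.
Rule 2 (intervocalic h-deletion): /h/ occurs between vowels /e/ and /u/, so it deletes. /djuzugivehugig/ → djuzugiveugig.
Rule 3 (regressive voicing assimilation): no segment meets the environment; /djuzugiveugig/ is unchanged.
Rule 4 (final devoicing): /g/ is a voiced stop in word-final position, so it devoices to [k]. /djuzugiveugig/ → djuzugiveugik.

djuzugiveugik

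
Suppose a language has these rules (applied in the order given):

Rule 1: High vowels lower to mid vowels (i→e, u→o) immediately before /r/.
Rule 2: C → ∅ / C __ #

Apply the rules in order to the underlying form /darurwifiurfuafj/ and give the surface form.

darorwifiorfuaf

Rule 1 (pre-rhotic lowering): /u/ is a high vowel immediately before /r/, so it lowers to [o]. /u/ is a high vowel immediately before /r/, so it lowers to [o]. /darurwifiurfuafj/ → darorwifiorfuafj.
Rule 2 (final cluster simplification): /j/ is the second consonant of a word-final cluster /fj/, so it deletes. /darorwifiorfuafj/ → darorwifiorfuaf.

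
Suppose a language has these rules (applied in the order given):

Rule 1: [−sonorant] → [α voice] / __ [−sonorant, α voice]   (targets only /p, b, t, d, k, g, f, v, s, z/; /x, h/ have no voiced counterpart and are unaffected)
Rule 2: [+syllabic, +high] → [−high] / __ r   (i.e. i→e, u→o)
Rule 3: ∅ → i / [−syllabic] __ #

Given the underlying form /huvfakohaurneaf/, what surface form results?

Rule 1 (regressive voicing assimilation): /v/ precedes the voiceless obstruent /f/, so it devoices to [f] by assimilation. /huvfakohaurneaf/ → huffakohaurneaf.
Rule 2 (pre-rhotic lowering): /u/ is a high vowel immediately before /r/, so it lowers to [o]. /huffakohaurneaf/ → huffakohaorneaf.
Rule 3 (final i-epenthesis): the form ends in the consonant /f/, so [i] is inserted word-finally. /huffakohaorneaf/ → huffakohaorneafi.

huffakohaorneafi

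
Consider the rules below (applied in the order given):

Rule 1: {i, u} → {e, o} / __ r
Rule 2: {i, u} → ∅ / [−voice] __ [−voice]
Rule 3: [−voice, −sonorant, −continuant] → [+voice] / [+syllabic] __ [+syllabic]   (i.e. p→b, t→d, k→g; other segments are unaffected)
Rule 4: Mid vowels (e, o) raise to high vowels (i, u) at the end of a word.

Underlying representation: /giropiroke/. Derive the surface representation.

Rule 1 (pre-rhotic lowering): /i/ is a high vowel immediately before /r/, so it lowers to [e]. /i/ is a high vowel immediately before /r/, so it lowers to [e]. /giropiroke/ → geroperoke.
Rule 2 (high vowel syncope): no segment meets the environment; /geroperoke/ is unchanged.
Rule 3 (intervocalic voicing): /p/ is a voiceless stop between vowels /o/ and /e/, so it voices to [b]. /k/ is a voiceless stop between vowels /o/ and /e/, so it voices to [g]. /geroperoke/ → geroberoge.
Rule 4 (final vowel raising): /e/ is a mid vowel in word-final position, so it raises to [i]. /geroberoge/ → geroberogi.

geroberogi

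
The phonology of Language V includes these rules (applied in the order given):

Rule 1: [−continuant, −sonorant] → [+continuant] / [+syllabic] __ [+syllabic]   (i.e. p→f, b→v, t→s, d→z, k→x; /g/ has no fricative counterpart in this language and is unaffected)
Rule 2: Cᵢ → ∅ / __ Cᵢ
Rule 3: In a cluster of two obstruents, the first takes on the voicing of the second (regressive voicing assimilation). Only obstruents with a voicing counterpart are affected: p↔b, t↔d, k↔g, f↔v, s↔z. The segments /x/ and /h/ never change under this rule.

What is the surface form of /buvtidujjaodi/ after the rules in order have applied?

Rule 1 (intervocalic spirantization): /d/ is a stop between vowels /i/ and /u/, so it spirantizes to the fricative [z]. /d/ is a stop between vowels /o/ and /i/, so it spirantizes to the fricative [z]. /buvtidujjaodi/ → buvtizujjaozi.
Rule 2 (degemination): /jj/ is a geminate; the first /j/ deletes. /buvtizujjaozi/ → buvtizujaozi.
Rule 3 (regressive voicing assimilation): /v/ precedes the voiceless obstruent /t/, so it devoices to [f] by assimilation. /buvtizujaozi/ → buftizujaozi.

buftizujaozi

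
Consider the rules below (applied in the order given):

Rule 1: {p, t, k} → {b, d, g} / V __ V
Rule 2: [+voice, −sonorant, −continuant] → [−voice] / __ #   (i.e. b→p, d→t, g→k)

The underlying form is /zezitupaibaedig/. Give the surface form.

zezidubaibaedik

Rule 1 (intervocalic voicing): /t/ is a voiceless stop between vowels /i/ and /u/, so it voices to [d]. /p/ is a voiceless stop between vowels /u/ and /a/, so it voices to [b]. /zezitupaibaedig/ → zezidubaibaedig.
Rule 2 (final devoicing): /g/ is a voiced stop in word-final position, so it devoices to [k]. /zezidubaibaedig/ → zezidubaibaedik.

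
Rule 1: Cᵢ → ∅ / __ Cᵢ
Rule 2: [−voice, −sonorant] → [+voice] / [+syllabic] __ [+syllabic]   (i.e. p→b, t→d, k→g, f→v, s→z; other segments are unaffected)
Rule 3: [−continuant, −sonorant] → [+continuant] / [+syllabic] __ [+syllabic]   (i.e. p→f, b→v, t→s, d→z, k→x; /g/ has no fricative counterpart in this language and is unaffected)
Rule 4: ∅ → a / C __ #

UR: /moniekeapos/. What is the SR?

Rule 1 (degemination): no segment meets the environment; /moniekeapos/ is unchanged.
Rule 2 (intervocalic voicing): /k/ is a voiceless obstruent between vowels /e/ and /e/, so it voices to [g]. /p/ is a voiceless obstruent between vowels /a/ and /o/, so it voices to [b]. /moniekeapos/ → moniegeabos.
Rule 3 (intervocalic spirantization): /b/ is a stop between vowels /a/ and /o/, so it spirantizes to the fricative [v]. /moniegeabos/ → moniegeavos.
Rule 4 (final a-epenthesis): the form ends in the consonant /s/, so [a] is inserted word-finally. /moniegeavos/ → moniegeavosa.

moniegeavosa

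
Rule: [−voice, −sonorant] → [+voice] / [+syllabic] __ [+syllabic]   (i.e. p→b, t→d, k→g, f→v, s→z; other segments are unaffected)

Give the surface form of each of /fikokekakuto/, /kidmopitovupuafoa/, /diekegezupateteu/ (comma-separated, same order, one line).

figogegagudo, kidmobidovubuavoa, diegegezubadedeu

/fikokekakuto/: /k/ is a voiceless obstruent between vowels /i/ and /o/, so it voices to [g]. /k/ is a voiceless obstruent between vowels /o/ and /e/, so it voices to [g]. /k/ is a voiceless obstruent between vowels /e/ and /a/, so it voices to [g]. /k/ is a voiceless obstruent between vowels /a/ and /u/, so it voices to [g]. /t/ is a voiceless obstruent between vowels /u/ and /o/, so it voices to [d]. → [figogegagudo].
/kidmopitovupuafoa/: /p/ is a voiceless obstruent between vowels /o/ and /i/, so it voices to [b]. /t/ is a voiceless obstruent between vowels /i/ and /o/, so it voices to [d]. /p/ is a voiceless obstruent between vowels /u/ and /u/, so it voices to [b]. /f/ is a voiceless obstruent between vowels /a/ and /o/, so it voices to [v]. → [kidmobidovubuavoa].
/diekegezupateteu/: /k/ is a voiceless obstruent between vowels /e/ and /e/, so it voices to [g]. /p/ is a voiceless obstruent between vowels /u/ and /a/, so it voices to [b]. /t/ is a voiceless obstruent between vowels /a/ and /e/, so it voices to [d]. /t/ is a voiceless obstruent between vowels /e/ and /e/, so it voices to [d]. → [diegegezubadedeu].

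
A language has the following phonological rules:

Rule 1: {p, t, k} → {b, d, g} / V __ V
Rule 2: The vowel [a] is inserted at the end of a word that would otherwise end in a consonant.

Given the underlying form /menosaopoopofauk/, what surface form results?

menosaoboobofauka

Rule 1 (intervocalic voicing): /p/ is a voiceless stop between vowels /o/ and /o/, so it voices to [b]. /p/ is a voiceless stop between vowels /o/ and /o/, so it voices to [b]. /menosaopoopofauk/ → menosaoboobofauk.
Rule 2 (final a-epenthesis): the form ends in the consonant /k/, so [a] is inserted word-finally. /menosaoboobofauk/ → menosaoboobofauka.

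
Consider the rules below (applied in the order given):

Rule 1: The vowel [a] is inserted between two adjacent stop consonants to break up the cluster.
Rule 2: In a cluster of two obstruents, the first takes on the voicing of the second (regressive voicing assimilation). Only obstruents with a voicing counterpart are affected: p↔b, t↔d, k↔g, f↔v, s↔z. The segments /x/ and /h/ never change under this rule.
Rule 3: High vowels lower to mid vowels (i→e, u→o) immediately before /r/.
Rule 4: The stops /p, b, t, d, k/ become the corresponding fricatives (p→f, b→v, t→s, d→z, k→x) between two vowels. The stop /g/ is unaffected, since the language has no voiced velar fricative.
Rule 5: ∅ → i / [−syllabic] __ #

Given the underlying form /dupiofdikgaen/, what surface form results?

dufiovdixagaeni

Rule 1 (stop-cluster a-epenthesis): /k/ and /g/ form a stop–stop cluster, so [a] is inserted between them. /dupiofdikgaen/ → dupiofdikagaen.
Rule 2 (regressive voicing assimilation): /f/ precedes the voiced obstruent /d/, so it voices to [v] by assimilation. /dupiofdikagaen/ → dupiovdikagaen.
Rule 3 (pre-rhotic lowering): no segment meets the environment; /dupiovdikagaen/ is unchanged.
Rule 4 (intervocalic spirantization): /p/ is a stop between vowels /u/ and /i/, so it spirantizes to the fricative [f]. /k/ is a stop between vowels /i/ and /a/, so it spirantizes to the fricative [x]. /dupiovdikagaen/ → dufiovdixagaen.
Rule 5 (final i-epenthesis): the form ends in the consonant /n/, so [i] is inserted word-finally. /dufiovdixagaen/ → dufiovdixagaeni.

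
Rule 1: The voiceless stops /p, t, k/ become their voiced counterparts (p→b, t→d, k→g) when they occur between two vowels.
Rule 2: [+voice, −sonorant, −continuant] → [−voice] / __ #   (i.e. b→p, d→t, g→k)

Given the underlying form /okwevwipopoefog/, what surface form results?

Rule 1 (intervocalic voicing): /p/ is a voiceless stop between vowels /i/ and /o/, so it voices to [b]. /p/ is a voiceless stop between vowels /o/ and /o/, so it voices to [b]. /okwevwipopoefog/ → okwevwiboboefog.
Rule 2 (final devoicing): /g/ is a voiced stop in word-final position, so it devoices to [k]. /okwevwiboboefog/ → okwevwiboboefok.

okwevwiboboefok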